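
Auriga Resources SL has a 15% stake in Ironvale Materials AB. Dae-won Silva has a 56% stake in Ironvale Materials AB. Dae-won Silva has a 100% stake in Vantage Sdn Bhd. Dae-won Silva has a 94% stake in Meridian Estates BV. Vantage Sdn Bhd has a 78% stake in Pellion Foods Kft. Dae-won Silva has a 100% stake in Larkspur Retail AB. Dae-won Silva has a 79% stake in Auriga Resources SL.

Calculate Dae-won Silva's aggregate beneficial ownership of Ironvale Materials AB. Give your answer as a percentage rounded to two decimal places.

67.85%

Dae-won reaches Ironvale along 2 paths.
Via Auriga: 79% × 15% = 11.85%.
Direct stake: 56% = 56%.
Total: 11.85% + 56% = 67.85%.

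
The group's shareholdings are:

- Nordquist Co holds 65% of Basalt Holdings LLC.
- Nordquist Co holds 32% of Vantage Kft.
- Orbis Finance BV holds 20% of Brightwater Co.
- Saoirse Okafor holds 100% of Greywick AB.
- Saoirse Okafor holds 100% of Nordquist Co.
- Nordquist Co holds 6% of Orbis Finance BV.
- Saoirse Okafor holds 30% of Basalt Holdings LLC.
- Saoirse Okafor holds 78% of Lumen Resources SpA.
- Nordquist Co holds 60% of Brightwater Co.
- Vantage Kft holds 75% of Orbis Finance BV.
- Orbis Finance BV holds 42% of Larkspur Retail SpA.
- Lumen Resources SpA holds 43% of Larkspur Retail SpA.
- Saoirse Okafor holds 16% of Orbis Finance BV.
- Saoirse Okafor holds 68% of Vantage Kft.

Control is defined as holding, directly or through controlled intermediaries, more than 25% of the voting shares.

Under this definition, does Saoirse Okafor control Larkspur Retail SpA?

Saoirse holds 100% of Nordquist, so Saoirse controls Nordquist.
Nordquist and Saoirse together hold 32% + 68% = 100% of Vantage, so Saoirse controls Vantage.
Vantage and Saoirse and Nordquist together hold 75% + 16% + 6% = 97% of Orbis, so Saoirse controls Orbis.
Saoirse holds 78% of Lumen, so Saoirse controls Lumen.
Orbis and Lumen together hold 42% + 43% = 85% of Larkspur, so Saoirse controls Larkspur.

Yes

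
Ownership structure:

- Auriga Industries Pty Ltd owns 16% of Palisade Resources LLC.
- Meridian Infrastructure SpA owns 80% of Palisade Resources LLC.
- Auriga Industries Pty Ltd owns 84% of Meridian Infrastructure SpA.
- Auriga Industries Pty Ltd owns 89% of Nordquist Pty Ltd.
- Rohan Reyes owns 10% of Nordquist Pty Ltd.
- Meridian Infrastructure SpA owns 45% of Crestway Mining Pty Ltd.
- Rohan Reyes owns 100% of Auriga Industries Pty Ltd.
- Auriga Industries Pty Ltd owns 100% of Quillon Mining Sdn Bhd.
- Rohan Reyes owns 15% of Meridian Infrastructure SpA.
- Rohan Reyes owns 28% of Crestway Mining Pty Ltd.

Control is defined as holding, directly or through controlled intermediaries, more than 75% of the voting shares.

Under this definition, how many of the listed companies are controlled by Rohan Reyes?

5

Rohan holds 100% of Auriga, so Rohan controls Auriga.
Auriga and Rohan together hold 84% + 15% = 99% of Meridian, so Rohan controls Meridian.
Auriga and Rohan together hold 89% + 10% = 99% of Nordquist, so Rohan controls Nordquist.
Auriga holds 100% of Quillon, so Rohan controls Quillon.
Meridian and Auriga together hold 80% + 16% = 96% of Palisade, so Rohan controls Palisade.
No other company's threshold is met.
Rohan controls 5 companies.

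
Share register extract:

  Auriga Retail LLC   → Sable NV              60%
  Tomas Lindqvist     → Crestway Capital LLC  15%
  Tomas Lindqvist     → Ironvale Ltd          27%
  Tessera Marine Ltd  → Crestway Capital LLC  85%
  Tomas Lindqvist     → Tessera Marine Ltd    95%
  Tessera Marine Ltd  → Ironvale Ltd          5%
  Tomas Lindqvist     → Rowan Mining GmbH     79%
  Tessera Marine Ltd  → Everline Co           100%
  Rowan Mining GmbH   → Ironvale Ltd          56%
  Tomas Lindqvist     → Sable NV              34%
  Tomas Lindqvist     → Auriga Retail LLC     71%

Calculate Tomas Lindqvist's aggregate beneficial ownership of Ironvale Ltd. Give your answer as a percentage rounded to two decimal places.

75.99%

Tomas reaches Ironvale along 3 paths.
Via Tessera: 95% × 5% = 4.75%.
Via Rowan: 79% × 56% = 44.24%.
Direct stake: 27% = 27%.
Total: 4.75% + 44.24% + 27% = 75.99%.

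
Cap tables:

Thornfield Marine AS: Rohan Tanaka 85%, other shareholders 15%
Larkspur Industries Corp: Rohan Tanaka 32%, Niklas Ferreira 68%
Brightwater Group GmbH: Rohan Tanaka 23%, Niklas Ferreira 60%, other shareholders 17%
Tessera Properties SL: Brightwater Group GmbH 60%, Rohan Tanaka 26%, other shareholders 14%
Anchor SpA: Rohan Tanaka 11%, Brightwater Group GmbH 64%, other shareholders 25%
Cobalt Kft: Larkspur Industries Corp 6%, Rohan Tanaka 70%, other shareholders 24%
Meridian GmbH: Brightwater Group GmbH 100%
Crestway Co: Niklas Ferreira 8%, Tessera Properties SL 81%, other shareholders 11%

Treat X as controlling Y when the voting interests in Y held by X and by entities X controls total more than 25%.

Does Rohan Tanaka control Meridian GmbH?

No

Rohan holds 85% of Thornfield, so Rohan controls Thornfield.
Rohan holds 32% of Larkspur, so Rohan controls Larkspur.
Rohan holds 26% of Tessera, so Rohan controls Tessera.
Larkspur and Rohan together hold 6% + 70% = 76% of Cobalt, so Rohan controls Cobalt.
Tessera holds 81% of Crestway, so Rohan controls Crestway.
Neither Rohan nor any entity Rohan controls holds any voting interest in Meridian.
So Rohan does not control Meridian.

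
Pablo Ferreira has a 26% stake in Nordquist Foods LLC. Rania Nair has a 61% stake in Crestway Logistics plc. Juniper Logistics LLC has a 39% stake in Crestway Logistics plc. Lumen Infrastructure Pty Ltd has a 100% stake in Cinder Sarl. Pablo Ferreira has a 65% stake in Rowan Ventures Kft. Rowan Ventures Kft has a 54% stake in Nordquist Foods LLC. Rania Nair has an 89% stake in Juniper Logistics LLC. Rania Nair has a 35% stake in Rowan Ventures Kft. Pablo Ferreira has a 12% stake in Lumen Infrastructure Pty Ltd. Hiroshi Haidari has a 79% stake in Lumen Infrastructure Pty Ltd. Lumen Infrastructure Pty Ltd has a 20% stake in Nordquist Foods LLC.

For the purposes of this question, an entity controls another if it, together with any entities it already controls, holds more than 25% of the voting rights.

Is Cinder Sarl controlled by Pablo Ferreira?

Pablo holds 65% of Rowan, so Pablo controls Rowan.
Rowan and Pablo together hold 54% + 26% = 80% of Nordquist, so Pablo controls Nordquist.
Neither Pablo nor any entity Pablo controls holds any voting interest in Cinder.
So Pablo does not control Cinder.

No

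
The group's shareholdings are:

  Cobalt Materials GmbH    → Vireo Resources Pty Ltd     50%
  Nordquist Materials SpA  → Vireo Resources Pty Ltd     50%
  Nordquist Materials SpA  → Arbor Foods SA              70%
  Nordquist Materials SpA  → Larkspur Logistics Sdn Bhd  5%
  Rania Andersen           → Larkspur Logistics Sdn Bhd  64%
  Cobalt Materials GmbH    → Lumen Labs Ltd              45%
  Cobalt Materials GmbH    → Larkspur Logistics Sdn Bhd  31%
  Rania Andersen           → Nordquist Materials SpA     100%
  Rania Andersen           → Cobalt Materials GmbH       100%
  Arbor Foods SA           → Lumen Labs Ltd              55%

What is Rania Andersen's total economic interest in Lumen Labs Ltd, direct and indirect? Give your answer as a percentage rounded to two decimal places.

83.50%

Rania reaches Lumen along 2 paths.
Via Cobalt: 100% × 45% = 45%.
Via Nordquist → Arbor: 100% × 70% × 55% = 38.5%.
Total: 45% + 38.5% = 83.5%.
Rounded: 83.50%.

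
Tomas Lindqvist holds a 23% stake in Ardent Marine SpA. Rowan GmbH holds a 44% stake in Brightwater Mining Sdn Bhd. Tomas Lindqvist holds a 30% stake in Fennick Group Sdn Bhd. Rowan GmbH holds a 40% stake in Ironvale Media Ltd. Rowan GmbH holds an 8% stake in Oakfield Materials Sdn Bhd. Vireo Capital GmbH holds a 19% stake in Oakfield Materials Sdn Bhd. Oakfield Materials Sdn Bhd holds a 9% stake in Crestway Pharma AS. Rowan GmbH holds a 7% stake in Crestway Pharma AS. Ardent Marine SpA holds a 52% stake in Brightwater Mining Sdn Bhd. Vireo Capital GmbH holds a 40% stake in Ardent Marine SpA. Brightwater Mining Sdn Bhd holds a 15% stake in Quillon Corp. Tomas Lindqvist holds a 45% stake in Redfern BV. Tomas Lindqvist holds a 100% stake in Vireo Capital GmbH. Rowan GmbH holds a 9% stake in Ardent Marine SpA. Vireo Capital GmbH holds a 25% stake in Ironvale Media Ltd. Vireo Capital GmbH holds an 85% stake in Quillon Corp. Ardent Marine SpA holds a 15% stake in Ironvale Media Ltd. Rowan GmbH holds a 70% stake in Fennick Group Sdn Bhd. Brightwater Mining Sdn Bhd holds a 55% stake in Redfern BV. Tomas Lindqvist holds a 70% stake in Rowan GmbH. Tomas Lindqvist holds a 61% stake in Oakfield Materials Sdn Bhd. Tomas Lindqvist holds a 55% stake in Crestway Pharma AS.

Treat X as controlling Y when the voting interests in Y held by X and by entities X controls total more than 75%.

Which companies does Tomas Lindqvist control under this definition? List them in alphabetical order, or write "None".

Oakfield Materials Sdn Bhd, Quillon Corp, Vireo Capital GmbH

Tomas holds 100% of Vireo, so Tomas controls Vireo.
Vireo and Tomas together hold 19% + 61% = 80% of Oakfield, so Tomas controls Oakfield.
Vireo holds 85% of Quillon, so Tomas controls Quillon.
No other company's threshold is met.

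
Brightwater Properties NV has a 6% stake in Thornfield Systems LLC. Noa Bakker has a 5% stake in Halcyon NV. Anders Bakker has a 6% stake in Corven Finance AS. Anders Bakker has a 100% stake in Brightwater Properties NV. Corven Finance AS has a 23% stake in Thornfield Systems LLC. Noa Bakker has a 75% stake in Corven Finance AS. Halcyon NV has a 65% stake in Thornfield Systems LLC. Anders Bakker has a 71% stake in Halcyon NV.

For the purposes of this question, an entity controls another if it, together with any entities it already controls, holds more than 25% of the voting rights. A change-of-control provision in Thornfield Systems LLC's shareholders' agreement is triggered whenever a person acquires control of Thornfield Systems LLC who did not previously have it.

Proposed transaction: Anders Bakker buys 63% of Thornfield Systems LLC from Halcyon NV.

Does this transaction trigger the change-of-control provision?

No

The purchase adds only to Anders's holdings (Halcyon's stake shrinks), so Anders is the only person who could newly come to control Thornfield.
Anders holds 100% of Brightwater, so Anders controls Brightwater.
Anders holds 71% of Halcyon, so Anders controls Halcyon.
Halcyon and Brightwater together hold 65% + 6% = 71% of Thornfield, so Anders controls Thornfield.
So Anders already controls Thornfield before the transaction.
After the purchase, Anders holds 63% of Thornfield directly, and Halcyon's stake falls to 2%.
Anders controlled Thornfield already, so this is not a new person acquiring control; every other person's position is unchanged or reduced.
No new person acquires control, so the clause is not triggered.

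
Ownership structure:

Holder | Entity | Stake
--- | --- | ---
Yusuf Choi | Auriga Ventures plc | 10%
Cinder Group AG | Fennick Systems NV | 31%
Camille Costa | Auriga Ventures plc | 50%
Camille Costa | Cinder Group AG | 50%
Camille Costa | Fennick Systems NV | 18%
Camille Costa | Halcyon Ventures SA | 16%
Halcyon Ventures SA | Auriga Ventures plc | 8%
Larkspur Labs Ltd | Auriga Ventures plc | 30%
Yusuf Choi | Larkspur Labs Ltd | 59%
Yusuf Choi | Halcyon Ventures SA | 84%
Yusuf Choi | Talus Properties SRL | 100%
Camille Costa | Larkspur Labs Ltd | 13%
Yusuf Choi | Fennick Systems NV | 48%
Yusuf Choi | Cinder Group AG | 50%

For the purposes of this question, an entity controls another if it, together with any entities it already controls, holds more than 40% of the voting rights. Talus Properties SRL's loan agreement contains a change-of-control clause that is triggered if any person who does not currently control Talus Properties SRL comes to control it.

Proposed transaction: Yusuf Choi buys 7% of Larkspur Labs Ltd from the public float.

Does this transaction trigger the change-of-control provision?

No

The purchase changes only Yusuf's holdings, so Yusuf is the only person who could newly come to control Talus.
Yusuf holds 100% of Talus, so Yusuf controls Talus.
So Yusuf already controls Talus before the transaction.
After the purchase, Yusuf's direct stake in Larkspur rises to 59% + 7% = 66%.
Yusuf controlled Talus already, so this is not a new person acquiring control; every other person's position is unchanged or reduced.
No new person acquires control, so the clause is not triggered.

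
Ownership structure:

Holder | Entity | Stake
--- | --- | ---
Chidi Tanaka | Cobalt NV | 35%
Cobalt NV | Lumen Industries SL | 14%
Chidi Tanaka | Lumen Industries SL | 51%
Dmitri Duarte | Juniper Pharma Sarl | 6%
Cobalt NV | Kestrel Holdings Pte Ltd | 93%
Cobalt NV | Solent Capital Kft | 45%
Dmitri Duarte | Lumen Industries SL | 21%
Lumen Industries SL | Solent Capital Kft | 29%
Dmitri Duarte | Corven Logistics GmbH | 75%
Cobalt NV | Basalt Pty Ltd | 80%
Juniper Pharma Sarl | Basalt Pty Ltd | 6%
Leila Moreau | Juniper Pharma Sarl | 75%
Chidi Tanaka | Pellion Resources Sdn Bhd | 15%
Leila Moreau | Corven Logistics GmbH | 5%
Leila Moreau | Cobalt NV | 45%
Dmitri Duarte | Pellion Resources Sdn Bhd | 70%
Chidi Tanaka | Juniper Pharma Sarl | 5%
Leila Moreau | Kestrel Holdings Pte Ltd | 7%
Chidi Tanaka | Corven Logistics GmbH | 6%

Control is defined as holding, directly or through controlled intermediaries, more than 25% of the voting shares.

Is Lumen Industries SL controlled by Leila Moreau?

No

Leila holds 75% of Juniper, so Leila controls Juniper.
Leila holds 45% of Cobalt, so Leila controls Cobalt.
Cobalt holds 45% of Solent, so Leila controls Solent.
Juniper and Cobalt together hold 6% + 80% = 86% of Basalt, so Leila controls Basalt.
Cobalt and Leila together hold 93% + 7% = 100% of Kestrel, so Leila controls Kestrel.
In Lumen, Leila's side holds only 14%, not > 25%.
So Leila does not control Lumen.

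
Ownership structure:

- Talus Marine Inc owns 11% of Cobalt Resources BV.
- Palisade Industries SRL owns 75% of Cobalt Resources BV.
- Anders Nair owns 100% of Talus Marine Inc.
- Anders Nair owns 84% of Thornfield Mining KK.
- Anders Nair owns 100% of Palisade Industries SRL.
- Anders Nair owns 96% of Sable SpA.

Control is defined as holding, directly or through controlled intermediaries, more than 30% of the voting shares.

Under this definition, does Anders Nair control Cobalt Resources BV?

Yes

Anders holds 100% of Palisade, so Anders controls Palisade.
Anders holds 100% of Talus, so Anders controls Talus.
Palisade and Talus together hold 75% + 11% = 86% of Cobalt, so Anders controls Cobalt.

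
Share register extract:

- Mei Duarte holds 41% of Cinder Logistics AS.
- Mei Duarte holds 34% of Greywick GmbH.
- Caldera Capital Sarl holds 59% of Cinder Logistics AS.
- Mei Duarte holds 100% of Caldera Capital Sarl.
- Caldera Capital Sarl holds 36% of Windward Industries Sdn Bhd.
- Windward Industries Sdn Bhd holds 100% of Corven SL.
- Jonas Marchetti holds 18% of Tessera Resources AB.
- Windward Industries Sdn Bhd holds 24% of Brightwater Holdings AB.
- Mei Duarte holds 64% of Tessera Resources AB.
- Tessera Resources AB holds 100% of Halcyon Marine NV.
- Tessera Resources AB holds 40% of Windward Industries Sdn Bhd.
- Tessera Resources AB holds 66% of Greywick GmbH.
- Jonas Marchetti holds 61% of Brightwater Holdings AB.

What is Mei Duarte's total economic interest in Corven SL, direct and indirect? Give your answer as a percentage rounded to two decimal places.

Mei reaches Corven along 2 paths.
Via Tessera → Windward: 64% × 40% × 100% = 25.6%.
Via Caldera → Windward: 100% × 36% × 100% = 36%.
Total: 25.6% + 36% = 61.6%.
Rounded: 61.60%.

61.60%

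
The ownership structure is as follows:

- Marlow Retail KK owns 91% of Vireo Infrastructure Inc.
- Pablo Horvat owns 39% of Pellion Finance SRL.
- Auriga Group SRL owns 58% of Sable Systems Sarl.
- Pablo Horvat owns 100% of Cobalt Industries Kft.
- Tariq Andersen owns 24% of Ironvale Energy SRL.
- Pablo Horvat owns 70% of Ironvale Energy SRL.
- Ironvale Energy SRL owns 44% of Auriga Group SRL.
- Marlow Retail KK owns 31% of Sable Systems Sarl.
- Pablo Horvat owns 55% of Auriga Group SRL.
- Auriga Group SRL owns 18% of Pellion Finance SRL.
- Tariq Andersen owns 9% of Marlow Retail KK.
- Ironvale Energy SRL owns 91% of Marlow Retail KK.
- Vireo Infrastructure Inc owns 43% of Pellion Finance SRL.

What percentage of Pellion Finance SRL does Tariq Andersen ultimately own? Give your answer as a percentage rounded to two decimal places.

Tariq reaches Pellion along 3 paths.
Via Ironvale → Marlow → Vireo: 24% × 91% × 91% × 43% = 8.545992%.
Via Marlow → Vireo: 9% × 91% × 43% = 3.5217%.
Via Ironvale → Auriga: 24% × 44% × 18% = 1.9008%.
Total: 8.545992% + 3.5217% + 1.9008% = 13.968492%.
Rounded: 13.97%.

13.97%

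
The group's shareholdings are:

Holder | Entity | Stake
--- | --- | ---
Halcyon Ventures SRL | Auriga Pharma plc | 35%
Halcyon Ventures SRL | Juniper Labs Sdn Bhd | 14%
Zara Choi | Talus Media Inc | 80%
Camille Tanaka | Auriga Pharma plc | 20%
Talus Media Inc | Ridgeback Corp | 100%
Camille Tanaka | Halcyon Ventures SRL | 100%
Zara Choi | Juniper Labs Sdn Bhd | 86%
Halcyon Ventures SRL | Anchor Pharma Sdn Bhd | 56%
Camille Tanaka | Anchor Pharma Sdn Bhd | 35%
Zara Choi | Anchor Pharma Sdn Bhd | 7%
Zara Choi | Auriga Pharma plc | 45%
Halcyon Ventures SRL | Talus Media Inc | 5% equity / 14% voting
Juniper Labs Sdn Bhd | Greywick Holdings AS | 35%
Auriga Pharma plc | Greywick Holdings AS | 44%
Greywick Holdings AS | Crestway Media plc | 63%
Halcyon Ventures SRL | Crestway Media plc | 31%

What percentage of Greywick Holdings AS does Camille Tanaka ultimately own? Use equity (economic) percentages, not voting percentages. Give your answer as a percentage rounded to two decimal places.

Camille reaches Greywick along 3 paths.
Via Auriga: 20% × 44% = 8.8%.
Via Halcyon → Auriga: 100% × 35% × 44% = 15.4%.
Via Halcyon → Juniper: 100% × 14% × 35% = 4.9%.
Total: 8.8% + 15.4% + 4.9% = 29.1%.
Rounded: 29.10%.

29.10%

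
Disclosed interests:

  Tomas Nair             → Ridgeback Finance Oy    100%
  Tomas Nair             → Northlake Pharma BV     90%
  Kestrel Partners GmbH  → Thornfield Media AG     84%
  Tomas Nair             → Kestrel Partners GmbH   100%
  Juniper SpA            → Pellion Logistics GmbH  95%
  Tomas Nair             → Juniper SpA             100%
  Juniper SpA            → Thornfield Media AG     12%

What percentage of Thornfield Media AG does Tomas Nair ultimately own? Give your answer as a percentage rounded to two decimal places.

Tomas reaches Thornfield along 2 paths.
Via Kestrel: 100% × 84% = 84%.
Via Juniper: 100% × 12% = 12%.
Total: 84% + 12% = 96%.
Rounded: 96.00%.

96.00%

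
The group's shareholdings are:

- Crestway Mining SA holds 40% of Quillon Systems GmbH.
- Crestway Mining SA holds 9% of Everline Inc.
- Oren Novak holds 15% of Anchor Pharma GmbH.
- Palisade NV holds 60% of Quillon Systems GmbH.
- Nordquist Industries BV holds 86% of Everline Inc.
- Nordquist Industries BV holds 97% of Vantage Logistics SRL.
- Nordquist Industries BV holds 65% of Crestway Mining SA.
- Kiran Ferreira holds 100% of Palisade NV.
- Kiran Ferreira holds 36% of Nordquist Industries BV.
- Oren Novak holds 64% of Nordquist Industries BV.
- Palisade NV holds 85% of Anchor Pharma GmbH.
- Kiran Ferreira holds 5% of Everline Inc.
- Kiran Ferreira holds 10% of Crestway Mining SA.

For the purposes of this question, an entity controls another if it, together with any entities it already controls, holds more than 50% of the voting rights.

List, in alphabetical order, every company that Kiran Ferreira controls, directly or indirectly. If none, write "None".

Anchor Pharma GmbH, Palisade NV, Quillon Systems GmbH

Kiran holds 100% of Palisade, so Kiran controls Palisade.
Palisade holds 60% of Quillon, so Kiran controls Quillon.
Palisade holds 85% of Anchor, so Kiran controls Anchor.
No other company's threshold is met.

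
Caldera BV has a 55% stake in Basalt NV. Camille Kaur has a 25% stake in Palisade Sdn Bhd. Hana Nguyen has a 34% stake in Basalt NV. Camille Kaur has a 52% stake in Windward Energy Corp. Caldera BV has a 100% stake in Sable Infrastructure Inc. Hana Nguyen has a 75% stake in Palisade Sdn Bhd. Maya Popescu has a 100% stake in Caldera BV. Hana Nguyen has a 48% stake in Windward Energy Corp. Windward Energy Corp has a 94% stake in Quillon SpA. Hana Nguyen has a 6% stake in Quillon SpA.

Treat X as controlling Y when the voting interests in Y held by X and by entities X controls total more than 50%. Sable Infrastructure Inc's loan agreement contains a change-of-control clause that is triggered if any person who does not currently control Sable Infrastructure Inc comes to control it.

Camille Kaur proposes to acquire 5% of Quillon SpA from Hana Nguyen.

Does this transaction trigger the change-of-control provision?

The purchase adds only to Camille's holdings (Hana's stake shrinks), so Camille is the only person who could newly come to control Sable.
Camille holds 52% of Windward, so Camille controls Windward.
Windward holds 94% of Quillon, so Camille controls Quillon.
Neither Camille nor any entity Camille controls holds any voting interest in Sable.
So before the transaction, Camille does not control Sable.
After the purchase, Camille holds 5% of Quillon directly, and Hana's stake falls to 1%.
Windward and Camille together hold 94% + 5% = 99% of Quillon, so Camille controls Quillon.
After the transaction, neither Camille nor any entity Camille controls holds a voting interest in Sable, so Camille still does not control it.
No new person acquires control, so the clause is not triggered.

No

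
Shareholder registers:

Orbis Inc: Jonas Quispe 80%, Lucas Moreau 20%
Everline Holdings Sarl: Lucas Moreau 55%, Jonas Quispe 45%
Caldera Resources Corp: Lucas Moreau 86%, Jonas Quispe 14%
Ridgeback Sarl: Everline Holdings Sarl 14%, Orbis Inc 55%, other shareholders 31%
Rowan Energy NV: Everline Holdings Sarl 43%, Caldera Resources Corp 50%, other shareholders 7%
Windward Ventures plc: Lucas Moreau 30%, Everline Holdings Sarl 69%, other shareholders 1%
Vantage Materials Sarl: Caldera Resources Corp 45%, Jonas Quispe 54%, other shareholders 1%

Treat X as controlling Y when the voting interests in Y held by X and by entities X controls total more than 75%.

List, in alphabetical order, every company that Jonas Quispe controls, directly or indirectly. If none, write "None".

Orbis Inc

Jonas holds 80% of Orbis, so Jonas controls Orbis.
No other company's threshold is met.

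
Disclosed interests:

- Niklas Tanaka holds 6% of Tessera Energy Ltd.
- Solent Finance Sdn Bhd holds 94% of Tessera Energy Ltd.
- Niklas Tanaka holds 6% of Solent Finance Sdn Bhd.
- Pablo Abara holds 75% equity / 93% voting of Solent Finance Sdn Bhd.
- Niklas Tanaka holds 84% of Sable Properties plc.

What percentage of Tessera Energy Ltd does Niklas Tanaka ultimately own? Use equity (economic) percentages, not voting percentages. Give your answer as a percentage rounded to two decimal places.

11.64%

Niklas reaches Tessera along 2 paths.
Direct stake: 6% = 6%.
Via Solent: 6% × 94% = 5.64%.
Total: 6% + 5.64% = 11.64%.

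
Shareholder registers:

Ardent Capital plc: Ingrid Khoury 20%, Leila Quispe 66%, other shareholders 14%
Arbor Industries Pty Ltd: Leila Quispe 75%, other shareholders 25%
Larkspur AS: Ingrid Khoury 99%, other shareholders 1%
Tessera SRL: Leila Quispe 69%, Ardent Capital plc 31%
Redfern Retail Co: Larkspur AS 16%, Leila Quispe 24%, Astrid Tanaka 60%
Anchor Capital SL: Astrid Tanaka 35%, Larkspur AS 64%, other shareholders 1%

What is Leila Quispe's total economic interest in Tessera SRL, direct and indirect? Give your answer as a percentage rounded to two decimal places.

Leila reaches Tessera along 2 paths.
Direct stake: 69% = 69%.
Via Ardent: 66% × 31% = 20.46%.
Total: 69% + 20.46% = 89.46%.

89.46%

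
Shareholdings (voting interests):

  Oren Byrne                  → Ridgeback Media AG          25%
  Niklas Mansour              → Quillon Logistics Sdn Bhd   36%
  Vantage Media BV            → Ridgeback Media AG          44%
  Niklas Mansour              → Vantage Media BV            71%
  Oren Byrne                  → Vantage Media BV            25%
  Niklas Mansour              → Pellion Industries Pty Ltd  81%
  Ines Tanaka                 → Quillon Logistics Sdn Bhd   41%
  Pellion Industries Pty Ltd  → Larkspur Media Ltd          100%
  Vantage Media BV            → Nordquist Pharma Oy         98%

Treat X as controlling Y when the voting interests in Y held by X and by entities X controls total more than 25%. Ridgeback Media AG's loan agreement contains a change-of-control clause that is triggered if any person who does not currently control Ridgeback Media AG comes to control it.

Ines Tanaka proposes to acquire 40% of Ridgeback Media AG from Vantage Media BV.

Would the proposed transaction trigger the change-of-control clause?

The purchase adds only to Ines's holdings (Vantage's stake shrinks), so Ines is the only person who could newly come to control Ridgeback.
Ines holds 41% of Quillon, so Ines controls Quillon.
Neither Ines nor any entity Ines controls holds any voting interest in Ridgeback.
So before the transaction, Ines does not control Ridgeback.
After the purchase, Ines holds 40% of Ridgeback directly, and Vantage's stake falls to 4%.
Ines holds 40% of Ridgeback, so Ines controls Ridgeback.
Ines did not control Ridgeback before and does after, so the clause is triggered.

Yes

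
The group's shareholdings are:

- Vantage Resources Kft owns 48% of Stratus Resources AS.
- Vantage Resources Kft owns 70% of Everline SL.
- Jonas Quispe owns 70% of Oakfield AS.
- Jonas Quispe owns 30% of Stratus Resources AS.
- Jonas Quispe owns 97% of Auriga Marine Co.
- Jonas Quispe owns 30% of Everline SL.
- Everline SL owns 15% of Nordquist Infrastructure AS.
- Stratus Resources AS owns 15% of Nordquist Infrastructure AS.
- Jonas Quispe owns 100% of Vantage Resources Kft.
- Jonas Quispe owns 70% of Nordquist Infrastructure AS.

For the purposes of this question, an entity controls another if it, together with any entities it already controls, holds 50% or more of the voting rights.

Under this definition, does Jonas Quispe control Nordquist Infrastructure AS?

Jonas holds 100% of Vantage, so Jonas controls Vantage.
Jonas and Vantage together hold 30% + 48% = 78% of Stratus, so Jonas controls Stratus.
Vantage and Jonas together hold 70% + 30% = 100% of Everline, so Jonas controls Everline.
Everline and Jonas and Stratus together hold 15% + 70% + 15% = 100% of Nordquist, so Jonas controls Nordquist.

Yes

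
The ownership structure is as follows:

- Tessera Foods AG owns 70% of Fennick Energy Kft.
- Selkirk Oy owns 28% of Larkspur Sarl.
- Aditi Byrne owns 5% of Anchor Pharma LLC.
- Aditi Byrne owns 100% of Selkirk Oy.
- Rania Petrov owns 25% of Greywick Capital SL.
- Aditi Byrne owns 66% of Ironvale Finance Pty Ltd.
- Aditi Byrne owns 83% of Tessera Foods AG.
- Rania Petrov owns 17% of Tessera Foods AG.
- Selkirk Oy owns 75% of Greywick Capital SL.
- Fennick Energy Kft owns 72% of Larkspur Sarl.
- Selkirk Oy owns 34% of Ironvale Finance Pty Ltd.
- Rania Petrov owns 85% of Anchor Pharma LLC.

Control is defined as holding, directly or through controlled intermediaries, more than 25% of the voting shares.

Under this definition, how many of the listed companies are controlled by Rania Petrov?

1

Rania holds 85% of Anchor, so Rania controls Anchor.
No other company's threshold is met.
Rania controls 1 company.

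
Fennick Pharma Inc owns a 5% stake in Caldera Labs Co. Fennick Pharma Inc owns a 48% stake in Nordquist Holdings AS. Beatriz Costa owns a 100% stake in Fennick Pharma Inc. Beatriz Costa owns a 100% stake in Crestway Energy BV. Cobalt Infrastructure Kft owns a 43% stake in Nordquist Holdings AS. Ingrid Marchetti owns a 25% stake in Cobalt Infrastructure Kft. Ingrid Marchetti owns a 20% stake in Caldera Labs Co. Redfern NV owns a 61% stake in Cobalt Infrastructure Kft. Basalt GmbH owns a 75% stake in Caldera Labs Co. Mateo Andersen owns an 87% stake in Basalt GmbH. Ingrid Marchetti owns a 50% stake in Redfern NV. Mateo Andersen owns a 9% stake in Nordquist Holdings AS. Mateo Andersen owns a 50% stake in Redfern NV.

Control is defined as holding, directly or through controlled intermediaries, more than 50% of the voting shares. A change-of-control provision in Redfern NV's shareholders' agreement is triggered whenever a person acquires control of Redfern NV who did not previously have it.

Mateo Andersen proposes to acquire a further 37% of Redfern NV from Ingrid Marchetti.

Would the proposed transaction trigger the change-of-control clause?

Yes

The purchase adds only to Mateo's holdings (Ingrid's stake shrinks), so Mateo is the only person who could newly come to control Redfern.
Mateo holds 87% of Basalt, so Mateo controls Basalt.
Basalt holds 75% of Caldera, so Mateo controls Caldera.
In Redfern, Mateo's side holds only 50%, not > 50%.
So before the transaction, Mateo does not control Redfern.
After the purchase, Mateo's direct stake in Redfern rises to 50% + 37% = 87%, and Ingrid's stake falls to 13%.
Mateo holds 87% of Redfern, so Mateo controls Redfern.
Mateo did not control Redfern before and does after, so the clause is triggered.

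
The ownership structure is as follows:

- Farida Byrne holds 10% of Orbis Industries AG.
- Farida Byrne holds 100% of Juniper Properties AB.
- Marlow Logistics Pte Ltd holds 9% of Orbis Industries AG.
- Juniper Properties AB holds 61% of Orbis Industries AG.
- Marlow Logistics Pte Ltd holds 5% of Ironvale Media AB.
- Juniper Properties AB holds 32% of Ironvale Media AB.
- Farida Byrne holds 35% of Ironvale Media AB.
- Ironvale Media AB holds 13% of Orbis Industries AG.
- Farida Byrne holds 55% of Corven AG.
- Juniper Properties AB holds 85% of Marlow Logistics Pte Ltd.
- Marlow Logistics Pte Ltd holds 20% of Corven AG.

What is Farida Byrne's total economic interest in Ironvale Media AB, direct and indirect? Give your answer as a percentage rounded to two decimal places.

Farida reaches Ironvale along 3 paths.
Via Juniper → Marlow: 100% × 85% × 5% = 4.25%.
Direct stake: 35% = 35%.
Via Juniper: 100% × 32% = 32%.
Total: 4.25% + 35% + 32% = 71.25%.

71.25%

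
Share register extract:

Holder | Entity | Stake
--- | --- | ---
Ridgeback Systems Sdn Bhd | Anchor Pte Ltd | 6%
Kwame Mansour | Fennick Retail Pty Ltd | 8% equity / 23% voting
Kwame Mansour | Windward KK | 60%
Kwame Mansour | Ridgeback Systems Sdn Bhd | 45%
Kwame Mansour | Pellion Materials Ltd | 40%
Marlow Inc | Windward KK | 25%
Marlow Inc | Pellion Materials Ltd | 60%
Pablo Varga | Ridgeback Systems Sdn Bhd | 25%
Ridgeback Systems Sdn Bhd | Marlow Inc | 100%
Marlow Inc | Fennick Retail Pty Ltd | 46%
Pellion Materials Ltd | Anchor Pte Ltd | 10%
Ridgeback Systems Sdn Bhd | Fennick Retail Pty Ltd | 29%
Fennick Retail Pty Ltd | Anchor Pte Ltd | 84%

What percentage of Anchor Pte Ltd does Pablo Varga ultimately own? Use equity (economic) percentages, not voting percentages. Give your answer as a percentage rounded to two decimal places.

18.75%

Pablo reaches Anchor along 4 paths.
Via Ridgeback → Marlow → Fennick: 25% × 100% × 46% × 84% = 9.66%.
Via Ridgeback → Fennick: 25% × 29% × 84% = 6.09%.
Via Ridgeback: 25% × 6% = 1.5%.
Via Ridgeback → Marlow → Pellion: 25% × 100% × 60% × 10% = 1.5%.
Total: 9.66% + 6.09% + 1.5% + 1.5% = 18.75%.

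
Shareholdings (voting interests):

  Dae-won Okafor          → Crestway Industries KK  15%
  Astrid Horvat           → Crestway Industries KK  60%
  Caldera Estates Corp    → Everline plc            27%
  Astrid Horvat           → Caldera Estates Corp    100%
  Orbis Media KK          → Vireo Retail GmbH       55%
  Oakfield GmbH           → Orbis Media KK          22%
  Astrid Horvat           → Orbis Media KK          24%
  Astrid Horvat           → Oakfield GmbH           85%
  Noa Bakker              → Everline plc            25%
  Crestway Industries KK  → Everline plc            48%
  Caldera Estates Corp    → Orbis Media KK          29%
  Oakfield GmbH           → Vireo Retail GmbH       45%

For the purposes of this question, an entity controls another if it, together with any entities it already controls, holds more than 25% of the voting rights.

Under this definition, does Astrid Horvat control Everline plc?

Yes

Astrid holds 60% of Crestway, so Astrid controls Crestway.
Astrid holds 100% of Caldera, so Astrid controls Caldera.
Crestway and Caldera together hold 48% + 27% = 75% of Everline, so Astrid controls Everline.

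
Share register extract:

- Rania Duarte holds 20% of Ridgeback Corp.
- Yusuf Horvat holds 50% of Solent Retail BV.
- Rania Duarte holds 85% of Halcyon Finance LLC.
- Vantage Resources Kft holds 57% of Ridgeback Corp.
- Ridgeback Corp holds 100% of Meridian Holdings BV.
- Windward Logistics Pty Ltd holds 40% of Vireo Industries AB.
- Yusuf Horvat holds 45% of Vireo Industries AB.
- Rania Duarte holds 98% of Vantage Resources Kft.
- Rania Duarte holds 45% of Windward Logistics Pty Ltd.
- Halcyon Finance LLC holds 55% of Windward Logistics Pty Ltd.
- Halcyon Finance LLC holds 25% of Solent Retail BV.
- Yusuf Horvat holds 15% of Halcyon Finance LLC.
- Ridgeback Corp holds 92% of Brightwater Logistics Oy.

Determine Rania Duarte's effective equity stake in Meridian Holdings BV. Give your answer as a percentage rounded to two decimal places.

Rania reaches Meridian along 2 paths.
Via Ridgeback: 20% × 100% = 20%.
Via Vantage → Ridgeback: 98% × 57% × 100% = 55.86%.
Total: 20% + 55.86% = 75.86%.

75.86%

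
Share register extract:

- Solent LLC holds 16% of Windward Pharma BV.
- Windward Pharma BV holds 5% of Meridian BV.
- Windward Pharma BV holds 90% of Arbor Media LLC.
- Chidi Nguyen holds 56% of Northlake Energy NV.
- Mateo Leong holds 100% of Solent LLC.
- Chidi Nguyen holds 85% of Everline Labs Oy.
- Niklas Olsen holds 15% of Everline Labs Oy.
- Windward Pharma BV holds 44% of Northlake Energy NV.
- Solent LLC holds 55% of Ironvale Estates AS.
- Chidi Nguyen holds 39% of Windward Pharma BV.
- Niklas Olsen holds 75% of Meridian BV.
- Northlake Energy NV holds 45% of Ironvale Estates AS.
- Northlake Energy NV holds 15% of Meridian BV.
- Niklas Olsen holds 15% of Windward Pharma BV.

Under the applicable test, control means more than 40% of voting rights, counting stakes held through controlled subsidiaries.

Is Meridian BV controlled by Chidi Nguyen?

Chidi holds 85% of Everline, so Chidi controls Everline.
Chidi holds 56% of Northlake, so Chidi controls Northlake.
Northlake holds 45% of Ironvale, so Chidi controls Ironvale.
In Meridian, Chidi's side holds only 15%, not > 40%.
So Chidi does not control Meridian.

No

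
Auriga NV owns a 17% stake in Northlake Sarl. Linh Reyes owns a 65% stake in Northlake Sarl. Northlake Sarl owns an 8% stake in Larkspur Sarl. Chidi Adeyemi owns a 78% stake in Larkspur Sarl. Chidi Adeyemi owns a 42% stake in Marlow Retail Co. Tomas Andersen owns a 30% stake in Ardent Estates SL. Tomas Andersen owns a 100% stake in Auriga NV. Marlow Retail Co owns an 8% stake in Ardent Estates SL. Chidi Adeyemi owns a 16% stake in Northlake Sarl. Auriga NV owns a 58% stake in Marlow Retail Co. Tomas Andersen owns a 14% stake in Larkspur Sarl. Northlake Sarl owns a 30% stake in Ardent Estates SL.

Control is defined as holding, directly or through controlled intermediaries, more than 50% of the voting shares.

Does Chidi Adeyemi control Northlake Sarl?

No

Chidi holds 78% of Larkspur, so Chidi controls Larkspur.
In Northlake, Chidi's side holds only 16%, not > 50%.
So Chidi does not control Northlake.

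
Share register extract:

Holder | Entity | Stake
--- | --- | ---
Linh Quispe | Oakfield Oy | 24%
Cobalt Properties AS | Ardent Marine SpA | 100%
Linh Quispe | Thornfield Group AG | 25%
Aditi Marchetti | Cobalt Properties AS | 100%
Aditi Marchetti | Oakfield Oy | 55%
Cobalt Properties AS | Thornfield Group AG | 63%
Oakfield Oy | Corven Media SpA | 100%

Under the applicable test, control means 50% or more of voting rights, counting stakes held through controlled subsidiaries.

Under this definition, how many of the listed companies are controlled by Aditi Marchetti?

Aditi holds 55% of Oakfield, so Aditi controls Oakfield.
Aditi holds 100% of Cobalt, so Aditi controls Cobalt.
Oakfield holds 100% of Corven, so Aditi controls Corven.
Cobalt holds 100% of Ardent, so Aditi controls Ardent.
Cobalt holds 63% of Thornfield, so Aditi controls Thornfield.
Aditi controls 5 companies.

5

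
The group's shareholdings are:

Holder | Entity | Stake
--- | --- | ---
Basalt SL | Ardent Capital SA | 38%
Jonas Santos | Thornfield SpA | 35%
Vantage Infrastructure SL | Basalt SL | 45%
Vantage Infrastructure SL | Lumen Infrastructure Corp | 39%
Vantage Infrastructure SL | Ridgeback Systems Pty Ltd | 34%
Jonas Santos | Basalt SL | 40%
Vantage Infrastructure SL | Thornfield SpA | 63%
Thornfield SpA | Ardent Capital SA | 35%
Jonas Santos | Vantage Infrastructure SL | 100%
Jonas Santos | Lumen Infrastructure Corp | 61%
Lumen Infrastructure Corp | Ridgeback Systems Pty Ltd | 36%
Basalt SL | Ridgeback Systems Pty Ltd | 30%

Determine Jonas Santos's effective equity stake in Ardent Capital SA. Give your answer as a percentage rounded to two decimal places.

66.60%

Jonas reaches Ardent along 4 paths.
Via Vantage → Thornfield: 100% × 63% × 35% = 22.05%.
Via Thornfield: 35% × 35% = 12.25%.
Via Basalt: 40% × 38% = 15.2%.
Via Vantage → Basalt: 100% × 45% × 38% = 17.1%.
Total: 22.05% + 12.25% + 15.2% + 17.1% = 66.6%.
Rounded: 66.60%.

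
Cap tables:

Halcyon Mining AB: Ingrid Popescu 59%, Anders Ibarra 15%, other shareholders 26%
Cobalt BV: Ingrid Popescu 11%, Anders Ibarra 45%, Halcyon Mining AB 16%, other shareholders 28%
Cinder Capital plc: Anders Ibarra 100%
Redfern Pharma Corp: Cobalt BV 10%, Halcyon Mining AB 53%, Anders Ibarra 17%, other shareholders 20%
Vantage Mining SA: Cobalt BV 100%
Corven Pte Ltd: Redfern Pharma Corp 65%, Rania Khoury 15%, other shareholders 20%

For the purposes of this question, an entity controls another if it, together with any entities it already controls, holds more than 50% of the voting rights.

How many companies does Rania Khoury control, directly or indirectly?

Rania's largest direct stake is 15% in Corven, which does not meet the threshold.
Rania controls 0 companies.

0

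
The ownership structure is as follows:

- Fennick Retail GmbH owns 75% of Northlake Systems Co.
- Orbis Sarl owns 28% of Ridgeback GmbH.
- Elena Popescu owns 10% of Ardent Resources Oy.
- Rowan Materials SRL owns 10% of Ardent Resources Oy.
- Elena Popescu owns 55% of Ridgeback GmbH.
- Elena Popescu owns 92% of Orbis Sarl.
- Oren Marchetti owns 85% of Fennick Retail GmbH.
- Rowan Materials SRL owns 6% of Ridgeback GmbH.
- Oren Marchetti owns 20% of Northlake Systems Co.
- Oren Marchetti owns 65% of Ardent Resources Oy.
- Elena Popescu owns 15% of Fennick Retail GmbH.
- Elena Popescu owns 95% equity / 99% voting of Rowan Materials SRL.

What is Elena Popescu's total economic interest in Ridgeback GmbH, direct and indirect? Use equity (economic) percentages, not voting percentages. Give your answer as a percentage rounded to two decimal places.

86.46%

Elena reaches Ridgeback along 3 paths.
Direct stake: 55% = 55%.
Via Rowan: 95% × 6% = 5.7%.
Via Orbis: 92% × 28% = 25.76%.
Total: 55% + 5.7% + 25.76% = 86.46%.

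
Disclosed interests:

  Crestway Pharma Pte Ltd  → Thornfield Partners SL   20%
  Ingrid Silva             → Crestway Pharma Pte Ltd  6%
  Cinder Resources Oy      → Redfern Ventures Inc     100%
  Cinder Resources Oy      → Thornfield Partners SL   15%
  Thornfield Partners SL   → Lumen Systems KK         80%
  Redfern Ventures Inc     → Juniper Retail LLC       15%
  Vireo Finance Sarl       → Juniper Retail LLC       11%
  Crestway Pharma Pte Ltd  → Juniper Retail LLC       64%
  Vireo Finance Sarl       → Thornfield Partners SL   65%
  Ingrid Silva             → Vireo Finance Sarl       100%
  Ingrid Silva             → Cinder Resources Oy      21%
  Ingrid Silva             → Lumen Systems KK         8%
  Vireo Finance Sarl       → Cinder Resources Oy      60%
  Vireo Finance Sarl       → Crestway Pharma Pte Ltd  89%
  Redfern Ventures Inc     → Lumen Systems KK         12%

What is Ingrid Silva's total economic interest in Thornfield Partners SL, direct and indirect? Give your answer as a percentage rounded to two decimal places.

96.15%

Ingrid reaches Thornfield along 5 paths.
Via Vireo → Crestway: 100% × 89% × 20% = 17.8%.
Via Crestway: 6% × 20% = 1.2%.
Via Vireo: 100% × 65% = 65%.
Via Vireo → Cinder: 100% × 60% × 15% = 9%.
Via Cinder: 21% × 15% = 3.15%.
Total: 17.8% + 1.2% + 65% + 9% + 3.15% = 96.15%.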